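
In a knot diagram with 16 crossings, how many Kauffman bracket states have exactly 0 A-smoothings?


We choose which 0 of 16 crossings get A-smoothings.
C(16, 0) = 16! / (0! * 16!)
= 1

1


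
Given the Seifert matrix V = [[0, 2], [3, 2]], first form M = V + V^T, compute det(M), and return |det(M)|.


Step 1: Form V + V^T where V = [[0, 2], [3, 2]]
  V^T = [[0, 3], [2, 2]]
  V + V^T = [[0, 5], [5, 4]]
Step 2: det(V + V^T) = 0*4 - 5*5
  = 0 - 25 = -25
Step 3: Knot determinant = |det(V + V^T)| = |-25| = 25

25


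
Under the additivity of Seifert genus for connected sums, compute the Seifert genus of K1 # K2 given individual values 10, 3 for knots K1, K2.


The Seifert genus is additive under connected sum.
Seifert genus(K1 # K2) = (10) + (3)
= 13

13


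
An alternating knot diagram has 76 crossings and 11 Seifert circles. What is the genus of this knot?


For alternating knots, g = (c - s + 1)/2.
= (76 - 11 + 1)/2
= 66/2 = 33

33


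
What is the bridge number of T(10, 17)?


The bridge number of T(p,q) is min(p,q).
min(10, 17) = 10

10


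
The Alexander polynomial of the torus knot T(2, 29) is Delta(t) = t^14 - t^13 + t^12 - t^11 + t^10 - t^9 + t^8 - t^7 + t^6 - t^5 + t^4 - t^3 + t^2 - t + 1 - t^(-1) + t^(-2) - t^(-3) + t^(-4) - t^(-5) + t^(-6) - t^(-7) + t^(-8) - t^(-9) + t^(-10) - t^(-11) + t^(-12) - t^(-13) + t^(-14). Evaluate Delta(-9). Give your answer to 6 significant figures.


Substituting t = -9 into Delta(t) = t^14 - t^13 + t^12 - t^11 + t^10 - t^9 + t^8 - t^7 + t^6 - t^5 + t^4 - t^3 + t^2 - t + 1 - t^(-1) + t^(-2) - t^(-3) + t^(-4) - t^(-5) + t^(-6) - t^(-7) + t^(-8) - t^(-9) + t^(-10) - t^(-11) + t^(-12) - t^(-13) + t^(-14):
Term values: (22876792454961) + (2541865828329) + (282429536481) + (31381059609) + (3486784401) + (387420489) + (43046721) + (4782969) + (531441) + (59049) + (6561) + (729) + (81) + (9) + (1) + (0.111111) + (0.0123457) + (0.00137174) + (0.000152416) + (1.69351e-05) + (1.88168e-06) + (2.09075e-07) + (2.32306e-08) + (2.58117e-09) + (2.86797e-10) + (3.18664e-11) + (3.54071e-12) + (3.93412e-13) + (4.37124e-14)
Sum = 2.573639151e+13
Rounded to 6 significant figures: 2.57364e+13

2.57364e+13


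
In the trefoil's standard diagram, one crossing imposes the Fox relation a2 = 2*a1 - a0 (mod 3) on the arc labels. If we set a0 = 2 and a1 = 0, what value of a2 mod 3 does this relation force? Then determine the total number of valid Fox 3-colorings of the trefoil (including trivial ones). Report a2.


Step 1: Apply the given crossing relation 2*a1 - a0 - a2 = 0 (mod 3).
  a2 = 2*a1 - a0 mod 3
  a2 = 2*0 - 2 mod 3
  a2 = 0 - 2 mod 3
  a2 = -2 mod 3 = 1
Step 2: The trefoil has determinant 3.
  Number of Fox p-colorings (p prime) is p^2 if p = 3, else p.
  Since p = 3 divides det = 3, the trefoil is 3-colorable.
  (Indeed for p = 3 any choice of a0, a1 extends to a valid coloring; the trial (a0, a1, a2) = (2, 0, 1) satisfies all three crossing relations.)
  Total colorings = 3^2 = 9
Step 3: a2 = 1, total Fox 3-colorings = 9

1


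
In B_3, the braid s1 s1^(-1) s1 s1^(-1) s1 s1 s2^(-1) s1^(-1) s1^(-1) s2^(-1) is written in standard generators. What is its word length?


The word length counts the number of generators (including inverses).
Listing each generator: s1, s1^(-1), s1, s1^(-1), s1, s1, s2^(-1), s1^(-1), s1^(-1), s2^(-1)
There are 10 generators in this braid word.

10


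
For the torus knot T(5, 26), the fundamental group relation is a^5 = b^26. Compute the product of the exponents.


The relation is a^5 = b^26.
Product of exponents = 5 * 26
= 130

130


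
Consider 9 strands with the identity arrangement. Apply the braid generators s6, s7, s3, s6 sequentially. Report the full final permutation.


Starting with identity [1, 2, 3, 4, 5, 6, 7, 8, 9].
Apply generators in sequence:
  After s6: [1, 2, 3, 4, 5, 7, 6, 8, 9]
  After s7: [1, 2, 3, 4, 5, 7, 8, 6, 9]
  After s3: [1, 2, 4, 3, 5, 7, 8, 6, 9]
  After s6: [1, 2, 4, 3, 5, 8, 7, 6, 9]
Final permutation: [1, 2, 4, 3, 5, 8, 7, 6, 9]

[1, 2, 4, 3, 5, 8, 7, 6, 9]


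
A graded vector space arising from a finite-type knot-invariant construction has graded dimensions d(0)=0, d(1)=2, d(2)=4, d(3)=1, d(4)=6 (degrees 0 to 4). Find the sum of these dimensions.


Total dimension = d(0) + d(1) + ... + d(4)
= 0 + 2 + 4 + 1 + 6
= 13

13


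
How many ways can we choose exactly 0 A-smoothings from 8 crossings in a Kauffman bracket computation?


We choose which 0 of 8 crossings get A-smoothings.
C(8, 0) = 8! / (0! * 8!)
= 1

1


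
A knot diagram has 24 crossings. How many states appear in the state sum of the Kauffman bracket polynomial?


Each crossing contributes 2 choices (A-smoothing or B-smoothing).
Total states = 2^24 = 16777216

16777216


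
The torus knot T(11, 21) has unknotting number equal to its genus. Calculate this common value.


For a torus knot T(p,q), both the unknotting number and genus equal (p-1)(q-1)/2.
= (11-1)(21-1)/2
= 10*20/2
= 200/2 = 100

100


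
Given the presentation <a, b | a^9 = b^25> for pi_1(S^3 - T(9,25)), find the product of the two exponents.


The relation is a^9 = b^25.
Product of exponents = 9 * 25
= 225

225


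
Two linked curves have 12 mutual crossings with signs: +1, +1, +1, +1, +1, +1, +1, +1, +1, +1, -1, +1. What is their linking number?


Step 1: Count positive crossings: 11
Step 2: Count negative crossings: 1
Step 3: Sum of signs = 11 - 1 = 10
Step 4: Linking number = sum/2 = 10/2 = 5

5


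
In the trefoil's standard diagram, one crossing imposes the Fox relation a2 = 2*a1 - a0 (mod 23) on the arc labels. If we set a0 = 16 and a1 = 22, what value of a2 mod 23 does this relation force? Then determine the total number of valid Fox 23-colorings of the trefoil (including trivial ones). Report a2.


Step 1: Apply the given crossing relation 2*a1 - a0 - a2 = 0 (mod 23).
  a2 = 2*a1 - a0 mod 23
  a2 = 2*22 - 16 mod 23
  a2 = 44 - 16 mod 23
  a2 = 28 mod 23 = 5
Step 2: The trefoil has determinant 3.
  Number of Fox p-colorings (p prime) is p^2 if p = 3, else p.
  Since 23 does not divide 3, only trivial (constant) colorings exist.
  (So the trial a0 = 16, a1 = 22 with a0 != a1 does NOT extend to a valid coloring of the whole trefoil: the other two crossing relations require 3*(a1 - a0) = 0 (mod 23), which fails.)
  Total colorings = 23
Step 3: a2 = 5, total Fox 23-colorings = 23

5


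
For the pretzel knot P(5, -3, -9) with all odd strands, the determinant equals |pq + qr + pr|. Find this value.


Step 1: Compute pq + qr + pr.
pq = 5*(-3) = -15
qr = (-3)*(-9) = 27
pr = 5*(-9) = -45
pq + qr + pr = -15 + 27 + (-45) = -33
Step 2: Take absolute value.
det(P(5,-3,-9)) = |-33| = 33

33


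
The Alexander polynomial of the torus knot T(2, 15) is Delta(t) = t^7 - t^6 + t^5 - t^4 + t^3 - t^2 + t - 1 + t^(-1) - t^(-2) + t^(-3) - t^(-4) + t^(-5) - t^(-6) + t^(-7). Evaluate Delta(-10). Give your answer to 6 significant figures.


Substituting t = -10 into Delta(t) = t^7 - t^6 + t^5 - t^4 + t^3 - t^2 + t - 1 + t^(-1) - t^(-2) + t^(-3) - t^(-4) + t^(-5) - t^(-6) + t^(-7):
Term values: (-10000000) + (-1000000) + (-100000) + (-10000) + (-1000) + (-100) + (-10) + (-1) + (-0.1) + (-0.01) + (-0.001) + (-0.0001) + (-1e-05) + (-1e-06) + (-1e-07)
Sum = -11111111.11
Rounded to 6 significant figures: -1.11111e+07

-1.11111e+07


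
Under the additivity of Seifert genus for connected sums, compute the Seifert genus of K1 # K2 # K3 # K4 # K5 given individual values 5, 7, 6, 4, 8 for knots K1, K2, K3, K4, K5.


The Seifert genus is additive under connected sum.
Seifert genus(K1 # K2 # K3 # K4 # K5) = (5) + (7) + (6) + (4) + (8)
= 30

30


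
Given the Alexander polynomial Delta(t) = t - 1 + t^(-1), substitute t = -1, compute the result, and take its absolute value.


Step 1: The polynomial has 3 terms with alternating signs, exponents from 1 down to -1.
Step 2: Substitute t = -1. The i-th term has coefficient (-1)^i and exponent (m-i),
  so its value is (-1)^i * (-1)^(m-i) = (-1)^m = -1 for every i.
Step 3: All 3 terms equal -1, so Delta(-1) = 3 * (-1) = -3
Step 4: |Delta(-1)| = 3

3


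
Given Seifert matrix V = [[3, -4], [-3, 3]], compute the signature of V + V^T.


Step 1: V + V^T = [[6, -7], [-7, 6]]
Step 2: trace = 12, det = -13
Step 3: Discriminant = 12^2 - 4*(-13) = 196
Step 4: Eigenvalues: 13, -1
Step 5: Signature = (# positive eigenvalues) - (# negative eigenvalues) = 0

0


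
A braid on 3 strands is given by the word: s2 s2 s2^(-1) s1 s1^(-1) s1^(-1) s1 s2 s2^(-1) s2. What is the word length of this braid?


The word length counts the number of generators (including inverses).
Listing each generator: s2, s2, s2^(-1), s1, s1^(-1), s1^(-1), s1, s2, s2^(-1), s2
There are 10 generators in this braid word.

10


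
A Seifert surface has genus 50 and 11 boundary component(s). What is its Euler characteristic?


chi = 2 - 2g - b
= 2 - 2*50 - 11
= 2 - 100 - 11 = -109

-109


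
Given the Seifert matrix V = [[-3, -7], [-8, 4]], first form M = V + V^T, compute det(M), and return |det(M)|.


Step 1: Form V + V^T where V = [[-3, -7], [-8, 4]]
  V^T = [[-3, -8], [-7, 4]]
  V + V^T = [[-6, -15], [-15, 8]]
Step 2: det(V + V^T) = (-6)*8 - (-15)*(-15)
  = -48 - 225 = -273
Step 3: Knot determinant = |det(V + V^T)| = |-273| = 273

273


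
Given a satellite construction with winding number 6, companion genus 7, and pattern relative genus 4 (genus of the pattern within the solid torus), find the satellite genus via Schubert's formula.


Schubert: g(satellite) = g_rel(pattern) + |winding| * g(companion),
where g_rel(pattern) is the genus of the pattern relative to the solid torus.
= 4 + 6 * 7
= 4 + 42 = 46

46


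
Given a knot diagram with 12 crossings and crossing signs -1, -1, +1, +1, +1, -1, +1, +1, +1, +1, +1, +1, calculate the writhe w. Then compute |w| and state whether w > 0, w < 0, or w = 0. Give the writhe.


Step 1: Count positive crossings (+1).
Positive crossings: 9
Step 2: Count negative crossings (-1).
Negative crossings: 3
Step 3: Writhe = (positive) - (negative)
w = 9 - 3 = 6
Step 4: |w| = 6, and w is positive

6


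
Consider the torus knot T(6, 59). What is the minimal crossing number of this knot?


For a torus knot T(p, q) with gcd(p,q)=1,
the crossing number is min(p*(q-1), q*(p-1)).
p*(q-1) = 6*58 = 348
q*(p-1) = 59*5 = 295
min(348, 295) = 295

295


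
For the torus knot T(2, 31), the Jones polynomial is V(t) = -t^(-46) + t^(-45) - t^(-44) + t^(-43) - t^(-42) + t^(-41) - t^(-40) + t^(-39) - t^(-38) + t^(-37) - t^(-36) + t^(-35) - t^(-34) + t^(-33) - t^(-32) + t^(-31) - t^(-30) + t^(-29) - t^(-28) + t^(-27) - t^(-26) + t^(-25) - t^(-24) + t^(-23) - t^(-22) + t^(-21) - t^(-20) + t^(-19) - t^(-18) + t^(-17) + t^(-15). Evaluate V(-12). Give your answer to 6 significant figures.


Substituting t = -12 into V(t) = -t^(-46) + t^(-45) - t^(-44) + t^(-43) - t^(-42) + t^(-41) - t^(-40) + t^(-39) - t^(-38) + t^(-37) - t^(-36) + t^(-35) - t^(-34) + t^(-33) - t^(-32) + t^(-31) - t^(-30) + t^(-29) - t^(-28) + t^(-27) - t^(-26) + t^(-25) - t^(-24) + t^(-23) - t^(-22) + t^(-21) - t^(-20) + t^(-19) - t^(-18) + t^(-17) + t^(-15):
  (-)t^(-46) = -2.27857e-50
  (+)t^(-45) = -2.73429e-49
  (-)t^(-44) = -3.28114e-48
  (+)t^(-43) = -3.93737e-47
  (-)t^(-42) = -4.72485e-46
  (+)t^(-41) = -5.66982e-45
  (-)t^(-40) = -6.80378e-44
  (+)t^(-39) = -8.16453e-43
  (-)t^(-38) = -9.79744e-42
  (+)t^(-37) = -1.17569e-40
  (-)t^(-36) = -1.41083e-39
  (+)t^(-35) = -1.693e-38
  (-)t^(-34) = -2.0316e-37
  (+)t^(-33) = -2.43792e-36
  (-)t^(-32) = -2.9255e-35
  (+)t^(-31) = -3.5106e-34
  (-)t^(-30) = -4.21272e-33
  (+)t^(-29) = -5.05526e-32
  (-)t^(-28) = -6.06632e-31
  (+)t^(-27) = -7.27958e-30
  (-)t^(-26) = -8.7355e-29
  (+)t^(-25) = -1.04826e-27
  (-)t^(-24) = -1.25791e-26
  (+)t^(-23) = -1.50949e-25
  (-)t^(-22) = -1.81139e-24
  (+)t^(-21) = -2.17367e-23
  (-)t^(-20) = -2.60841e-22
  (+)t^(-19) = -3.13009e-21
  (-)t^(-18) = -3.7561e-20
  (+)t^(-17) = -4.50732e-19
  (+)t^(-15) = -6.49055e-17
Sum = (-2.27857e-50) + (-2.73429e-49) + (-3.28114e-48) + (-3.93737e-47) + (-4.72485e-46) + (-5.66982e-45) + (-6.80378e-44) + (-8.16453e-43) + (-9.79744e-42) + (-1.17569e-40) + (-1.41083e-39) + (-1.693e-38) + (-2.0316e-37) + (-2.43792e-36) + (-2.9255e-35) + (-3.5106e-34) + (-4.21272e-33) + (-5.05526e-32) + (-6.06632e-31) + (-7.27958e-30) + (-8.7355e-29) + (-1.04826e-27) + (-1.25791e-26) + (-1.50949e-25) + (-1.81139e-24) + (-2.17367e-23) + (-2.60841e-22) + (-3.13009e-21) + (-3.7561e-20) + (-4.50732e-19) + (-6.49055e-17)
= -6.539717964e-17
Rounded to 6 significant figures: -6.53972e-17

-6.53972e-17


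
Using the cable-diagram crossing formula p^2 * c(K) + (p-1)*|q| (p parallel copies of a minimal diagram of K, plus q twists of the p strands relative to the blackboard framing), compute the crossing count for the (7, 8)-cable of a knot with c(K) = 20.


Step 1: Each of the c(K) crossings of the companion diagram becomes p*p = p^2 crossings among the p parallel strands, and each of the |q| twists s_1 s_2 ... s_(p-1) adds (p-1) crossings.
  Crossings = p^2 * c(K) + (p-1)*|q|
Step 2: = 7^2 * 20 + (7-1)*8
Step 3: = 49*20 + 6*8
Step 4: = 980 + 48 = 1028

1028


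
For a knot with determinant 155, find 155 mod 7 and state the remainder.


Step 1: A knot is p-colorable if and only if p divides its determinant.
Step 2: Compute 155 mod 7.
155 = 22 * 7 + 1
Step 3: 155 mod 7 = 1
Step 4: The knot is 7-colorable: no

1


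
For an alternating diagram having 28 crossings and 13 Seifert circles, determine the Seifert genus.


For alternating knots, g = (c - s + 1)/2.
= (28 - 13 + 1)/2
= 16/2 = 8

8


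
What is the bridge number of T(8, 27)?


The bridge number of T(p,q) is min(p,q).
min(8, 27) = 8

8


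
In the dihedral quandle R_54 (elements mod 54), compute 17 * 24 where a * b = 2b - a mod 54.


17 * 24 = 2*24 - 17 mod 54
= 48 - 17 mod 54
= 31 mod 54 = 31

31


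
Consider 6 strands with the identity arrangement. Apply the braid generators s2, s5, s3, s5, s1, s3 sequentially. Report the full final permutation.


Starting with identity [1, 2, 3, 4, 5, 6].
Apply generators in sequence:
  After s2: [1, 3, 2, 4, 5, 6]
  After s5: [1, 3, 2, 4, 6, 5]
  After s3: [1, 3, 4, 2, 6, 5]
  After s5: [1, 3, 4, 2, 5, 6]
  After s1: [3, 1, 4, 2, 5, 6]
  After s3: [3, 1, 2, 4, 5, 6]
Final permutation: [3, 1, 2, 4, 5, 6]

[3, 1, 2, 4, 5, 6]


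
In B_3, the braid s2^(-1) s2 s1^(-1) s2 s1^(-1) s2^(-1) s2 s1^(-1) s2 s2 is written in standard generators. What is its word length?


The word length counts the number of generators (including inverses).
Listing each generator: s2^(-1), s2, s1^(-1), s2, s1^(-1), s2^(-1), s2, s1^(-1), s2, s2
There are 10 generators in this braid word.

10


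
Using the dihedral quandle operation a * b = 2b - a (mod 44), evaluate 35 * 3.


35 * 3 = 2*3 - 35 mod 44
= 6 - 35 mod 44
= -29 mod 44 = 15

15


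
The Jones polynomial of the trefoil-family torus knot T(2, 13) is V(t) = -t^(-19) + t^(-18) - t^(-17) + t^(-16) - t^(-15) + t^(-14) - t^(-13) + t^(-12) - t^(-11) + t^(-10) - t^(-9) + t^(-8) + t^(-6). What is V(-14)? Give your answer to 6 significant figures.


Substituting t = -14 into V(t) = -t^(-19) + t^(-18) - t^(-17) + t^(-16) - t^(-15) + t^(-14) - t^(-13) + t^(-12) - t^(-11) + t^(-10) - t^(-9) + t^(-8) + t^(-6):
  (-)t^(-19) = 1.67327e-22
  (+)t^(-18) = 2.34258e-21
  (-)t^(-17) = 3.27962e-20
  (+)t^(-16) = 4.59147e-19
  (-)t^(-15) = 6.42805e-18
  (+)t^(-14) = 8.99927e-17
  (-)t^(-13) = 1.2599e-15
  (+)t^(-12) = 1.76386e-14
  (-)t^(-11) = 2.4694e-13
  (+)t^(-10) = 3.45716e-12
  (-)t^(-9) = 4.84003e-11
  (+)t^(-8) = 6.77604e-10
  (+)t^(-6) = 1.3281e-07
Sum = (1.67327e-22) + (2.34258e-21) + (3.27962e-20) + (4.59147e-19) + (6.42805e-18) + (8.99927e-17) + (1.2599e-15) + (1.76386e-14) + (2.4694e-13) + (3.45716e-12) + (4.84003e-11) + (6.77604e-10) + (1.3281e-07)
= 1.335400356e-07
Rounded to 6 significant figures: 1.3354e-07

1.3354e-07


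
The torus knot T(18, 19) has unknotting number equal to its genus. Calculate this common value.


For a torus knot T(p,q), both the unknotting number and genus equal (p-1)(q-1)/2.
= (18-1)(19-1)/2
= 17*18/2
= 306/2 = 153

153


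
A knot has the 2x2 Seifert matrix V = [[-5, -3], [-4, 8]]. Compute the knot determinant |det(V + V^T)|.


Step 1: Form V + V^T where V = [[-5, -3], [-4, 8]]
  V^T = [[-5, -4], [-3, 8]]
  V + V^T = [[-10, -7], [-7, 16]]
Step 2: det(V + V^T) = (-10)*16 - (-7)*(-7)
  = -160 - 49 = -209
Step 3: Knot determinant = |det(V + V^T)| = |-209| = 209

209


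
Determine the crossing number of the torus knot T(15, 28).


For a torus knot T(p, q) with gcd(p,q)=1,
the crossing number is min(p*(q-1), q*(p-1)).
p*(q-1) = 15*27 = 405
q*(p-1) = 28*14 = 392
min(405, 392) = 392

392


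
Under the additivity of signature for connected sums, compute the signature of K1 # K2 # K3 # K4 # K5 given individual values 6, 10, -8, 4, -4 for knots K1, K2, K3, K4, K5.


The signature is additive under connected sum.
signature(K1 # K2 # K3 # K4 # K5) = (6) + (10) + (-8) + (4) + (-4)
= 8

8


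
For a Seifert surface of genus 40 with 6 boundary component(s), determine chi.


chi = 2 - 2g - b
= 2 - 2*40 - 6
= 2 - 80 - 6 = -84

-84


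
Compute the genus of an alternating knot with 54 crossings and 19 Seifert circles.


For alternating knots, g = (c - s + 1)/2.
= (54 - 19 + 1)/2
= 36/2 = 18

18


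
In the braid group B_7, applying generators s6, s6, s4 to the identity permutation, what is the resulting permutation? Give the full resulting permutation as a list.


Starting with identity [1, 2, 3, 4, 5, 6, 7].
Apply generators in sequence:
  After s6: [1, 2, 3, 4, 5, 7, 6]
  After s6: [1, 2, 3, 4, 5, 6, 7]
  After s4: [1, 2, 3, 5, 4, 6, 7]
Final permutation: [1, 2, 3, 5, 4, 6, 7]

[1, 2, 3, 5, 4, 6, 7]


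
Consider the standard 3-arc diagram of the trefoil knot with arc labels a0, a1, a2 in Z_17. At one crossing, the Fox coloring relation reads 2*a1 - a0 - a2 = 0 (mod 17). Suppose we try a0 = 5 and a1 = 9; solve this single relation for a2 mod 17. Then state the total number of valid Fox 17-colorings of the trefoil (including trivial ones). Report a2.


Step 1: Apply the given crossing relation 2*a1 - a0 - a2 = 0 (mod 17).
  a2 = 2*a1 - a0 mod 17
  a2 = 2*9 - 5 mod 17
  a2 = 18 - 5 mod 17
  a2 = 13 mod 17 = 13
Step 2: The trefoil has determinant 3.
  Number of Fox p-colorings (p prime) is p^2 if p = 3, else p.
  Since 17 does not divide 3, only trivial (constant) colorings exist.
  (So the trial a0 = 5, a1 = 9 with a0 != a1 does NOT extend to a valid coloring of the whole trefoil: the other two crossing relations require 3*(a1 - a0) = 0 (mod 17), which fails.)
  Total colorings = 17
Step 3: a2 = 13, total Fox 17-colorings = 17

13


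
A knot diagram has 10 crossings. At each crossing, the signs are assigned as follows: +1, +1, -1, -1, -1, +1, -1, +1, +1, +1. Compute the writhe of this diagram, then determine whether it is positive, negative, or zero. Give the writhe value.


Step 1: Count positive crossings (+1).
Positive crossings: 6
Step 2: Count negative crossings (-1).
Negative crossings: 4
Step 3: Writhe = (positive) - (negative)
w = 6 - 4 = 2
Step 4: |w| = 2, and w is positive

2


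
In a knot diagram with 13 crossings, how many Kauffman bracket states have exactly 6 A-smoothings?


We choose which 6 of 13 crossings get A-smoothings.
C(13, 6) = 13! / (6! * 7!)
= 1716

1716


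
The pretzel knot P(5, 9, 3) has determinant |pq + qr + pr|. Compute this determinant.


Step 1: Compute pq + qr + pr.
pq = 5*9 = 45
qr = 9*3 = 27
pr = 5*3 = 15
pq + qr + pr = 45 + 27 + 15 = 87
Step 2: Take absolute value.
det(P(5,9,3)) = |87| = 87

87


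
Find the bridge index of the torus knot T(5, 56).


The bridge number of T(p,q) is min(p,q).
min(5, 56) = 5

5


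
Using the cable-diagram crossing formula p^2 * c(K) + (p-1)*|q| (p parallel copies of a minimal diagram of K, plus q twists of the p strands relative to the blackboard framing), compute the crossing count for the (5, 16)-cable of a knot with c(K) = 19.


Step 1: Each of the c(K) crossings of the companion diagram becomes p*p = p^2 crossings among the p parallel strands, and each of the |q| twists s_1 s_2 ... s_(p-1) adds (p-1) crossings.
  Crossings = p^2 * c(K) + (p-1)*|q|
Step 2: = 5^2 * 19 + (5-1)*16
Step 3: = 25*19 + 4*16
Step 4: = 475 + 64 = 539

539


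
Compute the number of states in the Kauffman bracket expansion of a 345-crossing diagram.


Each crossing contributes 2 choices (A-smoothing or B-smoothing).
Total states = 2^345 = 71671831749689734737838152978190216899892655911508785116799651230841339877765150252188079784691427704832

71671831749689734737838152978190216899892655911508785116799651230841339877765150252188079784691427704832


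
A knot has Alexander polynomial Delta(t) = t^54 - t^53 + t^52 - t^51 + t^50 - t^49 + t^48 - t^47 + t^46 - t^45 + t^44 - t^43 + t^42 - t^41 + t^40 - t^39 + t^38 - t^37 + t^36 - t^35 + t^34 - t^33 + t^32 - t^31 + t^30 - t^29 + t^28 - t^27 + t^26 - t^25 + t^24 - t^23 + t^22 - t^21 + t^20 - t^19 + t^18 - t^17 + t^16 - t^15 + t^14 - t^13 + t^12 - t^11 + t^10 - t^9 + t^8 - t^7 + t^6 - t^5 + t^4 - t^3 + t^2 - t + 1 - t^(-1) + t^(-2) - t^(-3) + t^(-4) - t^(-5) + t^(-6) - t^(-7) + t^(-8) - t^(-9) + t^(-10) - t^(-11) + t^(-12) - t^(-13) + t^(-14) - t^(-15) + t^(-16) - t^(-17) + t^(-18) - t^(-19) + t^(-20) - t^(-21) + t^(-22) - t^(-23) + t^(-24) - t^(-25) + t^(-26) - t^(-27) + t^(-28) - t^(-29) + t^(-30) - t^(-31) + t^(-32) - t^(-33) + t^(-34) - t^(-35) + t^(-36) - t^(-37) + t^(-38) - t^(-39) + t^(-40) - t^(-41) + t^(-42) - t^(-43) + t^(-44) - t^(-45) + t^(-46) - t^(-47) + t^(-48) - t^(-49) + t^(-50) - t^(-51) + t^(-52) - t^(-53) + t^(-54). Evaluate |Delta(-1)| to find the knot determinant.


Step 1: The polynomial has 109 terms with alternating signs, exponents from 54 down to -54.
Step 2: Substitute t = -1. The i-th term has coefficient (-1)^i and exponent (m-i),
  so its value is (-1)^i * (-1)^(m-i) = (-1)^m = 1 for every i.
Step 3: All 109 terms equal 1, so Delta(-1) = 109 * (1) = 109
Step 4: |Delta(-1)| = 109

109


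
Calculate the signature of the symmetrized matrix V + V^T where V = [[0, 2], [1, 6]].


Step 1: V + V^T = [[0, 3], [3, 12]]
Step 2: trace = 12, det = -9
Step 3: Discriminant = 12^2 - 4*(-9) = 180
Step 4: Eigenvalues: 12.7082, -0.708204
Step 5: Signature = (# positive eigenvalues) - (# negative eigenvalues) = 0

0


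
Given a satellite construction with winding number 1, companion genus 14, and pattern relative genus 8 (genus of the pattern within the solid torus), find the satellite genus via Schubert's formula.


Schubert: g(satellite) = g_rel(pattern) + |winding| * g(companion),
where g_rel(pattern) is the genus of the pattern relative to the solid torus.
= 8 + 1 * 14
= 8 + 14 = 22

22


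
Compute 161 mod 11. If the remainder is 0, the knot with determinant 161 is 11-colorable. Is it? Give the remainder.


Step 1: A knot is p-colorable if and only if p divides its determinant.
Step 2: Compute 161 mod 11.
161 = 14 * 11 + 7
Step 3: 161 mod 11 = 7
Step 4: The knot is 11-colorable: no

7


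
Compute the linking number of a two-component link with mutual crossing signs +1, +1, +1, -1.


Step 1: Count positive crossings: 3
Step 2: Count negative crossings: 1
Step 3: Sum of signs = 3 - 1 = 2
Step 4: Linking number = sum/2 = 2/2 = 1

1


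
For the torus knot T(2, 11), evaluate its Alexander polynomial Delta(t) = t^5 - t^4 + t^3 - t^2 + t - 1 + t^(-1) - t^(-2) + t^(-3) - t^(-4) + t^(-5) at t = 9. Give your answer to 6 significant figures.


Substituting t = 9 into Delta(t) = t^5 - t^4 + t^3 - t^2 + t - 1 + t^(-1) - t^(-2) + t^(-3) - t^(-4) + t^(-5):
Term values: (59049) + (-6561) + (729) + (-81) + (9) + (-1) + (0.111111) + (-0.0123457) + (0.00137174) + (-0.000152416) + (1.69351e-05)
Sum = 53144.1
Rounded to 6 significant figures: 53144.1

53144.1


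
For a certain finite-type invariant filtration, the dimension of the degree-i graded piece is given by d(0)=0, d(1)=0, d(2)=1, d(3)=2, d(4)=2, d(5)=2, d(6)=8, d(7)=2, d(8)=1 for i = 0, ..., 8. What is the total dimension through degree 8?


Total dimension = d(0) + d(1) + ... + d(8)
= 0 + 0 + 1 + 2 + 2 + 2 + 8 + 2 + 1
= 18

18


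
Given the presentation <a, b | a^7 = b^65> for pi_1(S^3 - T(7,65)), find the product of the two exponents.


The relation is a^7 = b^65.
Product of exponents = 7 * 65
= 455

455


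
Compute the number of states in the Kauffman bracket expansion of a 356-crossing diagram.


Each crossing contributes 2 choices (A-smoothing or B-smoothing).
Total states = 2^356 = 146783911423364576743092537299333564210980159306769991919205685720763064069663027716481187399048043939495936

146783911423364576743092537299333564210980159306769991919205685720763064069663027716481187399048043939495936


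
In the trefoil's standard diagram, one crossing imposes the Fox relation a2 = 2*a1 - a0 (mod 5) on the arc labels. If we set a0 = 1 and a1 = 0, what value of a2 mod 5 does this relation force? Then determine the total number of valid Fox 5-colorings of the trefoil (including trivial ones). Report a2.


Step 1: Apply the given crossing relation 2*a1 - a0 - a2 = 0 (mod 5).
  a2 = 2*a1 - a0 mod 5
  a2 = 2*0 - 1 mod 5
  a2 = 0 - 1 mod 5
  a2 = -1 mod 5 = 4
Step 2: The trefoil has determinant 3.
  Number of Fox p-colorings (p prime) is p^2 if p = 3, else p.
  Since 5 does not divide 3, only trivial (constant) colorings exist.
  (So the trial a0 = 1, a1 = 0 with a0 != a1 does NOT extend to a valid coloring of the whole trefoil: the other two crossing relations require 3*(a1 - a0) = 0 (mod 5), which fails.)
  Total colorings = 5
Step 3: a2 = 4, total Fox 5-colorings = 5

4


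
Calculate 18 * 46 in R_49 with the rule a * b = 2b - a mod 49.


18 * 46 = 2*46 - 18 mod 49
= 92 - 18 mod 49
= 74 mod 49 = 25

25


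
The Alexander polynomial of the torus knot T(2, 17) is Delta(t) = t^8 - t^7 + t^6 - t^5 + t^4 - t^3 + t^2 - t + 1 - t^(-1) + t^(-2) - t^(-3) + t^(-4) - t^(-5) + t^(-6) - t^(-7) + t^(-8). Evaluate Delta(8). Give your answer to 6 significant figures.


Substituting t = 8 into Delta(t) = t^8 - t^7 + t^6 - t^5 + t^4 - t^3 + t^2 - t + 1 - t^(-1) + t^(-2) - t^(-3) + t^(-4) - t^(-5) + t^(-6) - t^(-7) + t^(-8):
Term values: (16777216) + (-2097152) + (262144) + (-32768) + (4096) + (-512) + (64) + (-8) + (1) + (-0.125) + (0.015625) + (-0.00195312) + (0.000244141) + (-3.05176e-05) + (3.8147e-06) + (-4.76837e-07) + (5.96046e-08)
Sum = 14913080.89
Rounded to 6 significant figures: 1.49131e+07

1.49131e+07


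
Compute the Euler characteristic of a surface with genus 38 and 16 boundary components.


chi = 2 - 2g - b
= 2 - 2*38 - 16
= 2 - 76 - 16 = -90

-90


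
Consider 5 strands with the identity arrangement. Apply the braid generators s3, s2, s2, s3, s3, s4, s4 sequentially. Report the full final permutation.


Starting with identity [1, 2, 3, 4, 5].
Apply generators in sequence:
  After s3: [1, 2, 4, 3, 5]
  After s2: [1, 4, 2, 3, 5]
  After s2: [1, 2, 4, 3, 5]
  After s3: [1, 2, 3, 4, 5]
  After s3: [1, 2, 4, 3, 5]
  After s4: [1, 2, 4, 5, 3]
  After s4: [1, 2, 4, 3, 5]
Final permutation: [1, 2, 4, 3, 5]

[1, 2, 4, 3, 5]


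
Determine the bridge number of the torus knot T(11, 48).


The bridge number of T(p,q) is min(p,q).
min(11, 48) = 11

11


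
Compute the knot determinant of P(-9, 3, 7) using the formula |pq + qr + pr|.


Step 1: Compute pq + qr + pr.
pq = (-9)*3 = -27
qr = 3*7 = 21
pr = (-9)*7 = -63
pq + qr + pr = -27 + 21 + (-63) = -69
Step 2: Take absolute value.
det(P(-9,3,7)) = |-69| = 69

69


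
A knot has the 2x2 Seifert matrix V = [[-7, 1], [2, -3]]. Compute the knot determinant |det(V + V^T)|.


Step 1: Form V + V^T where V = [[-7, 1], [2, -3]]
  V^T = [[-7, 2], [1, -3]]
  V + V^T = [[-14, 3], [3, -6]]
Step 2: det(V + V^T) = (-14)*(-6) - 3*3
  = 84 - 9 = 75
Step 3: Knot determinant = |det(V + V^T)| = |75| = 75

75


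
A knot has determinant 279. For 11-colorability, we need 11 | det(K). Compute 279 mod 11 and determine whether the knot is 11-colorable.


Step 1: A knot is p-colorable if and only if p divides its determinant.
Step 2: Compute 279 mod 11.
279 = 25 * 11 + 4
Step 3: 279 mod 11 = 4
Step 4: The knot is 11-colorable: no

4


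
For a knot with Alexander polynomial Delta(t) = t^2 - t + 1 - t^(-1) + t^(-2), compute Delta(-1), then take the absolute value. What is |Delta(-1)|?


Step 1: The polynomial has 5 terms with alternating signs, exponents from 2 down to -2.
Step 2: Substitute t = -1. The i-th term has coefficient (-1)^i and exponent (m-i),
  so its value is (-1)^i * (-1)^(m-i) = (-1)^m = 1 for every i.
Step 3: All 5 terms equal 1, so Delta(-1) = 5 * (1) = 5
Step 4: |Delta(-1)| = 5

5


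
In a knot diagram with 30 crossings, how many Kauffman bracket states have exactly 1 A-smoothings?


We choose which 1 of 30 crossings get A-smoothings.
C(30, 1) = 30! / (1! * 29!)
= 30

30


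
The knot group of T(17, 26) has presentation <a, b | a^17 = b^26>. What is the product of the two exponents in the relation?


The relation is a^17 = b^26.
Product of exponents = 17 * 26
= 442

442


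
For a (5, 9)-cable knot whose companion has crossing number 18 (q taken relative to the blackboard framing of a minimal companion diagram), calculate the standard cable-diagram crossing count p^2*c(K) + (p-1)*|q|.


Step 1: Each of the c(K) crossings of the companion diagram becomes p*p = p^2 crossings among the p parallel strands, and each of the |q| twists s_1 s_2 ... s_(p-1) adds (p-1) crossings.
  Crossings = p^2 * c(K) + (p-1)*|q|
Step 2: = 5^2 * 18 + (5-1)*9
Step 3: = 25*18 + 4*9
Step 4: = 450 + 36 = 486

486


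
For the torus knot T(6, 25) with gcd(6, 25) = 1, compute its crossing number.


For a torus knot T(p, q) with gcd(p,q)=1,
the crossing number is min(p*(q-1), q*(p-1)).
p*(q-1) = 6*24 = 144
q*(p-1) = 25*5 = 125
min(144, 125) = 125

125


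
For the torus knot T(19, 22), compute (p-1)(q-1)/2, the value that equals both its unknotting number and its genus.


For a torus knot T(p,q), both the unknotting number and genus equal (p-1)(q-1)/2.
= (19-1)(22-1)/2
= 18*21/2
= 378/2 = 189

189


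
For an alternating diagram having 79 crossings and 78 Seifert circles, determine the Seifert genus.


For alternating knots, g = (c - s + 1)/2.
= (79 - 78 + 1)/2
= 2/2 = 1

1


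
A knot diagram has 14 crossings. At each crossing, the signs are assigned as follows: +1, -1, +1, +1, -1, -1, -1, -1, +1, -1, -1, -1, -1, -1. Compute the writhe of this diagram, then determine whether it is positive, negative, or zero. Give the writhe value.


Step 1: Count positive crossings (+1).
Positive crossings: 4
Step 2: Count negative crossings (-1).
Negative crossings: 10
Step 3: Writhe = (positive) - (negative)
w = 4 - 10 = -6
Step 4: |w| = 6, and w is negative

-6


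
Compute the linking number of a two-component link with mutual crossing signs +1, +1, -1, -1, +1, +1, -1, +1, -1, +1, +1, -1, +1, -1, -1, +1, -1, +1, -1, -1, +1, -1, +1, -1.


Step 1: Count positive crossings: 12
Step 2: Count negative crossings: 12
Step 3: Sum of signs = 12 - 12 = 0
Step 4: Linking number = sum/2 = 0/2 = 0

0


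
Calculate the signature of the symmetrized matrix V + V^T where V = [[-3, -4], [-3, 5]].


Step 1: V + V^T = [[-6, -7], [-7, 10]]
Step 2: trace = 4, det = -109
Step 3: Discriminant = 4^2 - 4*(-109) = 452
Step 4: Eigenvalues: 12.6301, -8.63015
Step 5: Signature = (# positive eigenvalues) - (# negative eigenvalues) = 0

0


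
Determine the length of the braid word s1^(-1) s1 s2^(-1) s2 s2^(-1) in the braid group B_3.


The word length counts the number of generators (including inverses).
Listing each generator: s1^(-1), s1, s2^(-1), s2, s2^(-1)
There are 5 generators in this braid word.

5


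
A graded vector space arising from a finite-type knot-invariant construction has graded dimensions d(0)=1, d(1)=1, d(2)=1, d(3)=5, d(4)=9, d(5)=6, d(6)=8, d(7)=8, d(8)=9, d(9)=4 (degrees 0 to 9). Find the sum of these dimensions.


Total dimension = d(0) + d(1) + ... + d(9)
= 1 + 1 + 1 + 5 + 9 + 6 + 8 + 8 + 9 + 4
= 52

52


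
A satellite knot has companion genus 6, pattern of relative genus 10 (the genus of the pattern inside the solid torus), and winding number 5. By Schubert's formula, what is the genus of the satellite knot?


Schubert: g(satellite) = g_rel(pattern) + |winding| * g(companion),
where g_rel(pattern) is the genus of the pattern relative to the solid torus.
= 10 + 5 * 6
= 10 + 30 = 40

40


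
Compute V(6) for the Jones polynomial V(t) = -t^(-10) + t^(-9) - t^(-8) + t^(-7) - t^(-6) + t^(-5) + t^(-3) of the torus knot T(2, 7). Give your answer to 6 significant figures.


Substituting t = 6 into V(t) = -t^(-10) + t^(-9) - t^(-8) + t^(-7) - t^(-6) + t^(-5) + t^(-3):
  (-)t^(-10) = -1.65382e-08
  (+)t^(-9) = 9.9229e-08
  (-)t^(-8) = -5.95374e-07
  (+)t^(-7) = 3.57225e-06
  (-)t^(-6) = -2.14335e-05
  (+)t^(-5) = 0.000128601
  (+)t^(-3) = 0.00462963
Sum = (-1.65382e-08) + (9.9229e-08) + (-5.95374e-07) + (3.57225e-06) + (-2.14335e-05) + (0.000128601) + (0.00462963)
= 0.004739856544
Rounded to 6 significant figures: 0.00473986

0.00473986


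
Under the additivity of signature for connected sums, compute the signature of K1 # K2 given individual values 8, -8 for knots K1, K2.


The signature is additive under connected sum.
signature(K1 # K2) = (8) + (-8)
= 0

0


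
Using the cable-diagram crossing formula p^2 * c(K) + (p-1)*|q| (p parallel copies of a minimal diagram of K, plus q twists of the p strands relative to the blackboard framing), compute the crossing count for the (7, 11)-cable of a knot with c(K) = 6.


Step 1: Each of the c(K) crossings of the companion diagram becomes p*p = p^2 crossings among the p parallel strands, and each of the |q| twists s_1 s_2 ... s_(p-1) adds (p-1) crossings.
  Crossings = p^2 * c(K) + (p-1)*|q|
Step 2: = 7^2 * 6 + (7-1)*11
Step 3: = 49*6 + 6*11
Step 4: = 294 + 66 = 360

360


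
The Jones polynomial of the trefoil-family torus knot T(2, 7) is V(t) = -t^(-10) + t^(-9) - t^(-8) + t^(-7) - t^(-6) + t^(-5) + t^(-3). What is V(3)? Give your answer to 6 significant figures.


Substituting t = 3 into V(t) = -t^(-10) + t^(-9) - t^(-8) + t^(-7) - t^(-6) + t^(-5) + t^(-3):
  (-)t^(-10) = -1.69351e-05
  (+)t^(-9) = 5.08053e-05
  (-)t^(-8) = -0.000152416
  (+)t^(-7) = 0.000457247
  (-)t^(-6) = -0.00137174
  (+)t^(-5) = 0.00411523
  (+)t^(-3) = 0.037037
Sum = (-1.69351e-05) + (5.08053e-05) + (-0.000152416) + (0.000457247) + (-0.00137174) + (0.00411523) + (0.037037)
= 0.04011922302
Rounded to 6 significant figures: 0.0401192

0.0401192


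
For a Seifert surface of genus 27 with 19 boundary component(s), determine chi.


chi = 2 - 2g - b
= 2 - 2*27 - 19
= 2 - 54 - 19 = -71

-71


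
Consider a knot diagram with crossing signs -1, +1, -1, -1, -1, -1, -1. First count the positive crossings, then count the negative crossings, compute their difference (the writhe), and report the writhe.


Step 1: Count positive crossings (+1).
Positive crossings: 1
Step 2: Count negative crossings (-1).
Negative crossings: 6
Step 3: Writhe = (positive) - (negative)
w = 1 - 6 = -5
Step 4: |w| = 5, and w is negative

-5


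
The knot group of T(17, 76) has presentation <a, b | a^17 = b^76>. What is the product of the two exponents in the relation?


The relation is a^17 = b^76.
Product of exponents = 17 * 76
= 1292

1292


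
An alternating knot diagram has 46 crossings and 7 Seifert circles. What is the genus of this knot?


For alternating knots, g = (c - s + 1)/2.
= (46 - 7 + 1)/2
= 40/2 = 20

20


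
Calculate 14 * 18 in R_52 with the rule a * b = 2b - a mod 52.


14 * 18 = 2*18 - 14 mod 52
= 36 - 14 mod 52
= 22 mod 52 = 22

22


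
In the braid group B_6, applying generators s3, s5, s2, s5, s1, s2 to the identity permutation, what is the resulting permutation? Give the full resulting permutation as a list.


Starting with identity [1, 2, 3, 4, 5, 6].
Apply generators in sequence:
  After s3: [1, 2, 4, 3, 5, 6]
  After s5: [1, 2, 4, 3, 6, 5]
  After s2: [1, 4, 2, 3, 6, 5]
  After s5: [1, 4, 2, 3, 5, 6]
  After s1: [4, 1, 2, 3, 5, 6]
  After s2: [4, 2, 1, 3, 5, 6]
Final permutation: [4, 2, 1, 3, 5, 6]

[4, 2, 1, 3, 5, 6]


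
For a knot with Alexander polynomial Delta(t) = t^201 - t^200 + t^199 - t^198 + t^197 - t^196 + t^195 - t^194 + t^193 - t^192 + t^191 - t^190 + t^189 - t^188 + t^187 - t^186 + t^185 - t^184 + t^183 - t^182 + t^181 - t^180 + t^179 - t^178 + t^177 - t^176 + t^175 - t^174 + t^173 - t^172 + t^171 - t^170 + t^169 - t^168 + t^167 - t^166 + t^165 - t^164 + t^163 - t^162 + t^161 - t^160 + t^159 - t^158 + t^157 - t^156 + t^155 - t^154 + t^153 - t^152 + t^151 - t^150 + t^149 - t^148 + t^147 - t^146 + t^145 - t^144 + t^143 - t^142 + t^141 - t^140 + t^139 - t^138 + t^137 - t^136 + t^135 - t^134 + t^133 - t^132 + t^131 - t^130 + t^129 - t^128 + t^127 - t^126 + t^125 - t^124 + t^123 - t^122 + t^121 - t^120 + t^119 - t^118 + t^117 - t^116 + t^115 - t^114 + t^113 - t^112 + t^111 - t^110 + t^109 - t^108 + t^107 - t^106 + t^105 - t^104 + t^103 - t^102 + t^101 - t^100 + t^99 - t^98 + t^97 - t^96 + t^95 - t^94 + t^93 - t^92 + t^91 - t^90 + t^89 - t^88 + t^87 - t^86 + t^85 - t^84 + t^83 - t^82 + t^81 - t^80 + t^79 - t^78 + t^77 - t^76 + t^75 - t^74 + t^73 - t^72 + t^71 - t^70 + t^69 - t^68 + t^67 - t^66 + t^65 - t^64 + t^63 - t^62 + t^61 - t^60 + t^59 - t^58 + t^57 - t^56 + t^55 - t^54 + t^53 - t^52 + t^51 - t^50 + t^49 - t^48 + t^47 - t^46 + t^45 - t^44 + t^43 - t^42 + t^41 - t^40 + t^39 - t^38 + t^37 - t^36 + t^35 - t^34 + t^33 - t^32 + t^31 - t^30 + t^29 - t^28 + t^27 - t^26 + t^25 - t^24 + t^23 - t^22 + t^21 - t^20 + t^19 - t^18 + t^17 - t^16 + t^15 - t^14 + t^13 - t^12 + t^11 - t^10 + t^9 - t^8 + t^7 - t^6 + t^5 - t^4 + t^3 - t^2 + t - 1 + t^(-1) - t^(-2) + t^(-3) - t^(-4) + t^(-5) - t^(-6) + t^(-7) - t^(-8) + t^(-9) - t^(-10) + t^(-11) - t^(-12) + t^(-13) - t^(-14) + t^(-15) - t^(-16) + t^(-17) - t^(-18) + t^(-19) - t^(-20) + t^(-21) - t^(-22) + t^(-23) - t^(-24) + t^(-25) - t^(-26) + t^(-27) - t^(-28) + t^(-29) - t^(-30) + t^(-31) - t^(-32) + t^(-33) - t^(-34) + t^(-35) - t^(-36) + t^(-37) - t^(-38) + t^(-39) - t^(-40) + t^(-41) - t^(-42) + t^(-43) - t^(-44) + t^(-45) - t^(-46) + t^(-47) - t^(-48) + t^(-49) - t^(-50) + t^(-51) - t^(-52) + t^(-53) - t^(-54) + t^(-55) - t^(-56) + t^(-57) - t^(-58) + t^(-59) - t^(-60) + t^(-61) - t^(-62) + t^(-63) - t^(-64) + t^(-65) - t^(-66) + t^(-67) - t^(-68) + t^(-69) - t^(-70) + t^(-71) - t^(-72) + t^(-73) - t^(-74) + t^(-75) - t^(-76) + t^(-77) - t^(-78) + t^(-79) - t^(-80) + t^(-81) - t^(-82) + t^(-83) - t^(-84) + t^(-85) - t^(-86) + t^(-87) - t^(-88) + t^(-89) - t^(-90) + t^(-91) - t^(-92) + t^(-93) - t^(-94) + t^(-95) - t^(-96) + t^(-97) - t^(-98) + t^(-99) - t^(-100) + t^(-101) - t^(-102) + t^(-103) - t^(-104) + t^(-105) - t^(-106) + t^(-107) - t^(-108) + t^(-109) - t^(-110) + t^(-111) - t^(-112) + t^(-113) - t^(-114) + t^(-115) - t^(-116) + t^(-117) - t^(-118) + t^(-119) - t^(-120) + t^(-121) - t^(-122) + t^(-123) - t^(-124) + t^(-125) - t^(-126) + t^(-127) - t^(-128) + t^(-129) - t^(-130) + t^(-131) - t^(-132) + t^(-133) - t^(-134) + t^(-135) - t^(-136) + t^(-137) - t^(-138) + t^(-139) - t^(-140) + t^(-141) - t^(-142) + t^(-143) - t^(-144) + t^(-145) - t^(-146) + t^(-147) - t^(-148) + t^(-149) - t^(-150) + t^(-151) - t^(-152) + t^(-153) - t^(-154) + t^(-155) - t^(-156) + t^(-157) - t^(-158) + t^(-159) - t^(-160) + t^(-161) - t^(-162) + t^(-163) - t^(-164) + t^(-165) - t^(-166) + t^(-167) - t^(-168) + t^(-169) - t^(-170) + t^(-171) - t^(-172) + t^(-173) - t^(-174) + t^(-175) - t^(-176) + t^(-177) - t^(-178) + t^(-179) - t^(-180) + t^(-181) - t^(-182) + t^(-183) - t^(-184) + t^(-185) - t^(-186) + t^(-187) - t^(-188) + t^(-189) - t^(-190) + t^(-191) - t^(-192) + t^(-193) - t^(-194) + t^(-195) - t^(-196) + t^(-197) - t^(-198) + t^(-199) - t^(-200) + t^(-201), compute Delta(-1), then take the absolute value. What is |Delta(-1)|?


Step 1: The polynomial has 403 terms with alternating signs, exponents from 201 down to -201.
Step 2: Substitute t = -1. The i-th term has coefficient (-1)^i and exponent (m-i),
  so its value is (-1)^i * (-1)^(m-i) = (-1)^m = -1 for every i.
Step 3: All 403 terms equal -1, so Delta(-1) = 403 * (-1) = -403
Step 4: |Delta(-1)| = 403

403
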